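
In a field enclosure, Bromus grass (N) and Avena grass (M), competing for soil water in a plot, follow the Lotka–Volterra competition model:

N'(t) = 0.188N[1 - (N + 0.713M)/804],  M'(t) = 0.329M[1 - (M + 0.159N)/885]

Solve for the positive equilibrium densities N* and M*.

Setting both brackets to zero gives the nullclines N + 0.713M = 804 and 0.159N + M = 885.
Substituting M = 885 - 0.159N into the first: N(1 - 0.713·0.159) = 804 - 0.713·885.
So N* = 173/0.887 = 195, and then M* = 885 - 0.159·195 = 854.

N* ≈ 195, M* ≈ 854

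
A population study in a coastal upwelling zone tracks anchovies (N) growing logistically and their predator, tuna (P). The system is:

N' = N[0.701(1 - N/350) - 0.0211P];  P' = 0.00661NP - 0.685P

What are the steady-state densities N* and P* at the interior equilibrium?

From dP/dt = 0 with P > 0: 0.00661N* = 0.685, so N* = 104.
Substitute into dN/dt = 0: 0.701(1 - 104/350) = 0.0211P*.
The bracket is 0.704, giving P* = 0.493/0.0211 = 23.4.

N* ≈ 104, P* ≈ 23.4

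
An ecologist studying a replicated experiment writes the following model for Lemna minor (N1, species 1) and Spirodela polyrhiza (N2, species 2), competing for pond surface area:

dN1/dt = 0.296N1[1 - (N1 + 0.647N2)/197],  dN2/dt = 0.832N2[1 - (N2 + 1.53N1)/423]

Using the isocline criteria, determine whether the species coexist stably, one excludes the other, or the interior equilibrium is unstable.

species 2 excludes species 1

Compare the nullcline intercepts: K1/α12 = 197/0.647 = 304 < K2 = 423; K2/α21 = 423/1.53 = 276 > K1 = 197.
Since the inequalities point opposite ways, species 2 can invade but species 1 cannot.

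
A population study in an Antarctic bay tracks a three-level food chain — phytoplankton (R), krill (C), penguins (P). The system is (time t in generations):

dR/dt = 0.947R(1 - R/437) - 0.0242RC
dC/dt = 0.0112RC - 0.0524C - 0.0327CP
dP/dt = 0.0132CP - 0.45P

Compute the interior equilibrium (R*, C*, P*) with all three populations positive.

R* ≈ 56.3, C* ≈ 34.1, P* ≈ 17.7

From dP/dt = 0: 0.0132C* = 0.45, so C* = 34.1.
From dR/dt = 0: 0.947(1 - R*/437) = 0.0242·34.1, giving R* = 437·(1 - 0.871) = 56.3.
From dC/dt = 0: 0.0112·56.3 - 0.0524 = 0.0327P*, so P* = 0.578/0.0327 = 17.7.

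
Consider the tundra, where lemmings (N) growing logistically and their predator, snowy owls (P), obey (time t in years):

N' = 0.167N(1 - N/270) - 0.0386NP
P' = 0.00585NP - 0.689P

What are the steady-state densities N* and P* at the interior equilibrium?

From dP/dt = 0 with P > 0: 0.00585N* = 0.689, so N* = 118.
Substitute into dN/dt = 0: 0.167(1 - 118/270) = 0.0386P*.
The bracket is 0.564, giving P* = 0.0942/0.0386 = 2.44.

N* ≈ 118, P* ≈ 2.44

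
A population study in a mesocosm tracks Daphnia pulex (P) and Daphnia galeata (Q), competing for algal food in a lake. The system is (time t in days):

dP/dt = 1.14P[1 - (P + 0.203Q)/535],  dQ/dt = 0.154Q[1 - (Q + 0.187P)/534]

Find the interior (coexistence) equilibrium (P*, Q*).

P* ≈ 443, Q* ≈ 451

Setting both brackets to zero gives the nullclines P + 0.203Q = 535 and 0.187P + Q = 534.
Substituting Q = 534 - 0.187P into the first: P(1 - 0.203·0.187) = 535 - 0.203·534.
So P* = 427/0.962 = 443, and then Q* = 534 - 0.187·443 = 451.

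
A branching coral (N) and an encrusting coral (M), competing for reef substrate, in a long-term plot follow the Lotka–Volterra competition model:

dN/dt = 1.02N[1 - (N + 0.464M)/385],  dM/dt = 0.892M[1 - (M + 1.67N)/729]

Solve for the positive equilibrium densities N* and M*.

N* ≈ 208, M* ≈ 382

Setting both brackets to zero gives the nullclines N + 0.464M = 385 and 1.67N + M = 729.
Substituting M = 729 - 1.67N into the first: N(1 - 0.464·1.67) = 385 - 0.464·729.
So N* = 46.7/0.225 = 208, and then M* = 729 - 1.67·208 = 382.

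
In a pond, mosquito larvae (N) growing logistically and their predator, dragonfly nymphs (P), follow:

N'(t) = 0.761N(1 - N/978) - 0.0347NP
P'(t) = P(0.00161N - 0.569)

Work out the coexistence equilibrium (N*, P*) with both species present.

From dP/dt = 0 with P > 0: 0.00161N* = 0.569, so N* = 353.
Substitute into dN/dt = 0: 0.761(1 - 353/978) = 0.0347P*.
The bracket is 0.639, giving P* = 0.486/0.0347 = 14.

N* ≈ 353, P* ≈ 14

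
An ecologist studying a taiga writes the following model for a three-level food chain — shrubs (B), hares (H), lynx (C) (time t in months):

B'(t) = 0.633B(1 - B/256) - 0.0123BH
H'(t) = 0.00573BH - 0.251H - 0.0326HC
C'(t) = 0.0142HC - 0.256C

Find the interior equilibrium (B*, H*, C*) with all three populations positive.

B* ≈ 166, H* ≈ 18, C* ≈ 21.5

From dC/dt = 0: 0.0142H* = 0.256, so H* = 18.
From dB/dt = 0: 0.633(1 - B*/256) = 0.0123·18, giving B* = 256·(1 - 0.35) = 166.
From dH/dt = 0: 0.00573·166 - 0.251 = 0.0326C*, so C* = 0.702/0.0326 = 21.5.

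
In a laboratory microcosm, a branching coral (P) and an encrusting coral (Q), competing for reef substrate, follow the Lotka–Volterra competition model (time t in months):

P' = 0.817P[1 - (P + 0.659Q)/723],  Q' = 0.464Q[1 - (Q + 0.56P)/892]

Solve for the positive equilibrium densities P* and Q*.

Setting both brackets to zero gives the nullclines P + 0.659Q = 723 and 0.56P + Q = 892.
Substituting Q = 892 - 0.56P into the first: P(1 - 0.659·0.56) = 723 - 0.659·892.
So P* = 135/0.631 = 214, and then Q* = 892 - 0.56·214 = 772.

P* ≈ 214, Q* ≈ 772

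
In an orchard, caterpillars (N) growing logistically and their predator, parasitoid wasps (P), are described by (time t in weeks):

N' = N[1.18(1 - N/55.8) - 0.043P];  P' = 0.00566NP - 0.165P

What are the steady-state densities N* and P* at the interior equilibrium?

N* ≈ 29.2, P* ≈ 13.1

From dP/dt = 0 with P > 0: 0.00566N* = 0.165, so N* = 29.2.
Substitute into dN/dt = 0: 1.18(1 - 29.2/55.8) = 0.043P*.
The bracket is 0.478, giving P* = 0.564/0.043 = 13.1.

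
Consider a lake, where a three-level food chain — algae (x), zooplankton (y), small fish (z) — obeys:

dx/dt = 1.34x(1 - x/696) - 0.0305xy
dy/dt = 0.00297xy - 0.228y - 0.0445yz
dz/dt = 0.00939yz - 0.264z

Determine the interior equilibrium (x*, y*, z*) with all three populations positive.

From dz/dt = 0: 0.00939y* = 0.264, so y* = 28.1.
From dx/dt = 0: 1.34(1 - x*/696) = 0.0305·28.1, giving x* = 696·(1 - 0.64) = 251.
From dy/dt = 0: 0.00297·251 - 0.228 = 0.0445z*, so z* = 0.516/0.0445 = 11.6.

x* ≈ 251, y* ≈ 28.1, z* ≈ 11.6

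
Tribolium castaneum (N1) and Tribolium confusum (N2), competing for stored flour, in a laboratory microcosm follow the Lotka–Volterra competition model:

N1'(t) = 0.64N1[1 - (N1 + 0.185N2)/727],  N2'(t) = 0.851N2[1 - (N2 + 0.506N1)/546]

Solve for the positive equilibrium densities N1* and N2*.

N1* ≈ 691, N2* ≈ 197

Setting both brackets to zero gives the nullclines N1 + 0.185N2 = 727 and 0.506N1 + N2 = 546.
Substituting N2 = 546 - 0.506N1 into the first: N1(1 - 0.185·0.506) = 727 - 0.185·546.
So N1* = 626/0.906 = 691, and then N2* = 546 - 0.506·691 = 197.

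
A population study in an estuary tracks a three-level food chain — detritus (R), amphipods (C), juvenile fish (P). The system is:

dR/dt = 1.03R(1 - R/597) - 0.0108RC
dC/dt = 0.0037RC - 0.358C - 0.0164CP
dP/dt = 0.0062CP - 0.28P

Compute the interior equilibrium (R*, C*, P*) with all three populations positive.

R* ≈ 314, C* ≈ 45.2, P* ≈ 49.1

From dP/dt = 0: 0.0062C* = 0.28, so C* = 45.2.
From dR/dt = 0: 1.03(1 - R*/597) = 0.0108·45.2, giving R* = 597·(1 - 0.474) = 314.
From dC/dt = 0: 0.0037·314 - 0.358 = 0.0164P*, so P* = 0.805/0.0164 = 49.1.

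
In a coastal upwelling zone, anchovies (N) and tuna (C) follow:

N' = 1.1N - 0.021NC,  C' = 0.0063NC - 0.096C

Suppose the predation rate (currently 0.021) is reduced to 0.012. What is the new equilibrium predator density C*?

At the interior fixed point, setting dN/dt = 0 with N > 0 fixes C* = (prey growth rate)/(NC coefficient) — independent of the other coefficients.
With the change, C* = 1.1/0.012 = 91.7; it rises from 52.4.

C* ≈ 91.7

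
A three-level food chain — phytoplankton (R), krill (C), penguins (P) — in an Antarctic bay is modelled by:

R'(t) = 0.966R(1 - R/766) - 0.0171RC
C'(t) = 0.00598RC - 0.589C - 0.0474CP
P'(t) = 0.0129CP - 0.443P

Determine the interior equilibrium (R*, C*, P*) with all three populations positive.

R* ≈ 300, C* ≈ 34.3, P* ≈ 25.5

From dP/dt = 0: 0.0129C* = 0.443, so C* = 34.3.
From dR/dt = 0: 0.966(1 - R*/766) = 0.0171·34.3, giving R* = 766·(1 - 0.608) = 300.
From dC/dt = 0: 0.00598·300 - 0.589 = 0.0474P*, so P* = 1.21/0.0474 = 25.5.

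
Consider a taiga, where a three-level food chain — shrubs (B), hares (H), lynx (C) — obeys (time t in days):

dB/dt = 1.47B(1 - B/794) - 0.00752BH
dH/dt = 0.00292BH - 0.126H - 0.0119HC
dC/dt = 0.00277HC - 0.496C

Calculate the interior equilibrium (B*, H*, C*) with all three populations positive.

B* ≈ 66.7, H* ≈ 179, C* ≈ 5.77

From dC/dt = 0: 0.00277H* = 0.496, so H* = 179.
From dB/dt = 0: 1.47(1 - B*/794) = 0.00752·179, giving B* = 794·(1 - 0.916) = 66.7.
From dH/dt = 0: 0.00292·66.7 - 0.126 = 0.0119C*, so C* = 0.0687/0.0119 = 5.77.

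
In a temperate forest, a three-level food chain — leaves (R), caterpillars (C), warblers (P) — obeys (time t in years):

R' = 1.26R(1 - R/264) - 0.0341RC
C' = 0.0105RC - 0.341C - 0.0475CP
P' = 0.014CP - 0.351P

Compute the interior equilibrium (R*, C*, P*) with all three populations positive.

R* ≈ 84.9, C* ≈ 25.1, P* ≈ 11.6

From dP/dt = 0: 0.014C* = 0.351, so C* = 25.1.
From dR/dt = 0: 1.26(1 - R*/264) = 0.0341·25.1, giving R* = 264·(1 - 0.679) = 84.9.
From dC/dt = 0: 0.0105·84.9 - 0.341 = 0.0475P*, so P* = 0.55/0.0475 = 11.6.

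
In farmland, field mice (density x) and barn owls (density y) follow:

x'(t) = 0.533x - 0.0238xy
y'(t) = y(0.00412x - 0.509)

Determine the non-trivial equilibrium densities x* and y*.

x* ≈ 124, y* ≈ 22.4

Set dy/dt = 0 with y > 0: 0.00412x - 0.509 = 0, so x* = 0.509/0.00412 = 124.
Set dx/dt = 0 with x > 0: 0.533 - 0.0238y = 0, so y* = 0.533/0.0238 = 22.4.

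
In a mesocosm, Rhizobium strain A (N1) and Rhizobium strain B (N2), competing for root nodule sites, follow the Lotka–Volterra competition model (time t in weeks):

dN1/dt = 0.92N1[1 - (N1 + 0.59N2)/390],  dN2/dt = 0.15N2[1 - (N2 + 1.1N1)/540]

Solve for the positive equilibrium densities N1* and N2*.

N1* ≈ 203, N2* ≈ 316

Setting both brackets to zero gives the nullclines N1 + 0.59N2 = 390 and 1.1N1 + N2 = 540.
Substituting N2 = 540 - 1.1N1 into the first: N1(1 - 0.59·1.1) = 390 - 0.59·540.
So N1* = 71.4/0.351 = 203, and then N2* = 540 - 1.1·203 = 316.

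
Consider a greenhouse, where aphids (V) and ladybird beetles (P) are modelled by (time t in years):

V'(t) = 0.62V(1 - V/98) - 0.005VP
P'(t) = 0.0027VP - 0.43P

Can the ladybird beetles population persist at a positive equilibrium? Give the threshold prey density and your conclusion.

Threshold V = 159; K < 159, so no, the predator goes extinct.

The predator equation gives dP/dt > 0 only when V > 0.43/0.0027 = 159.
Without the predator, V → K = 98. Since 98 < 159, the predator cannot invade.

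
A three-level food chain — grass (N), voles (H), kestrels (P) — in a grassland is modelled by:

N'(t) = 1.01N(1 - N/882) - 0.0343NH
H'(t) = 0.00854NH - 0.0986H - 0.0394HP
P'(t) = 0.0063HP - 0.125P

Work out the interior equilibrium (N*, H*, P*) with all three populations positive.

From dP/dt = 0: 0.0063H* = 0.125, so H* = 19.8.
From dN/dt = 0: 1.01(1 - N*/882) = 0.0343·19.8, giving N* = 882·(1 - 0.674) = 288.
From dH/dt = 0: 0.00854·288 - 0.0986 = 0.0394P*, so P* = 2.36/0.0394 = 59.9.

N* ≈ 288, H* ≈ 19.8, P* ≈ 59.9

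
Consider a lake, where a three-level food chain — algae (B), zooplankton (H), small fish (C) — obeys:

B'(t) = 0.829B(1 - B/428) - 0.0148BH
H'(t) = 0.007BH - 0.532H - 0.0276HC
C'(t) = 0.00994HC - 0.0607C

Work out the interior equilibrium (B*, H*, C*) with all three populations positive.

From dC/dt = 0: 0.00994H* = 0.0607, so H* = 6.11.
From dB/dt = 0: 0.829(1 - B*/428) = 0.0148·6.11, giving B* = 428·(1 - 0.109) = 381.
From dH/dt = 0: 0.007·381 - 0.532 = 0.0276C*, so C* = 2.14/0.0276 = 77.4.

B* ≈ 381, H* ≈ 6.11, C* ≈ 77.4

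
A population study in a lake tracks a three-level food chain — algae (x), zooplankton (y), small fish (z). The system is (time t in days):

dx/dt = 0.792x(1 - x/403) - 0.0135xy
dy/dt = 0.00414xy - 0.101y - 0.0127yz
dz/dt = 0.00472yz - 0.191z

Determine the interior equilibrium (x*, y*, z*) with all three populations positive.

From dz/dt = 0: 0.00472y* = 0.191, so y* = 40.5.
From dx/dt = 0: 0.792(1 - x*/403) = 0.0135·40.5, giving x* = 403·(1 - 0.69) = 125.
From dy/dt = 0: 0.00414·125 - 0.101 = 0.0127z*, so z* = 0.417/0.0127 = 32.8.

x* ≈ 125, y* ≈ 40.5, z* ≈ 32.8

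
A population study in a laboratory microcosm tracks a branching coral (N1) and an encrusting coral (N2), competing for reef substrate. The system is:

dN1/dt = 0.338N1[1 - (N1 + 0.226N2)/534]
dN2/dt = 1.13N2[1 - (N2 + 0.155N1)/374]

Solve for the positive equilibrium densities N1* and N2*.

Setting both brackets to zero gives the nullclines N1 + 0.226N2 = 534 and 0.155N1 + N2 = 374.
Substituting N2 = 374 - 0.155N1 into the first: N1(1 - 0.226·0.155) = 534 - 0.226·374.
So N1* = 449/0.965 = 466, and then N2* = 374 - 0.155·466 = 302.

N1* ≈ 466, N2* ≈ 302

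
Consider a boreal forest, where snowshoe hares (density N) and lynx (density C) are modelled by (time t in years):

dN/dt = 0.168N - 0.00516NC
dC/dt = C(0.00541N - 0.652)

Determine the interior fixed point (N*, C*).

Set dC/dt = 0 with C > 0: 0.00541N - 0.652 = 0, so N* = 0.652/0.00541 = 121.
Set dN/dt = 0 with N > 0: 0.168 - 0.00516C = 0, so C* = 0.168/0.00516 = 32.6.

N* ≈ 121, C* ≈ 32.6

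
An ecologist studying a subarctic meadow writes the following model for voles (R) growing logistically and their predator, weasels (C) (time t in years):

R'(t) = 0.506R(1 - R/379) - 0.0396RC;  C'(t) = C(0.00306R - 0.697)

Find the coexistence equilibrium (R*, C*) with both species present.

From dC/dt = 0 with C > 0: 0.00306R* = 0.697, so R* = 228.
Substitute into dR/dt = 0: 0.506(1 - 228/379) = 0.0396C*.
The bracket is 0.399, giving C* = 0.202/0.0396 = 5.1.

R* ≈ 228, C* ≈ 5.1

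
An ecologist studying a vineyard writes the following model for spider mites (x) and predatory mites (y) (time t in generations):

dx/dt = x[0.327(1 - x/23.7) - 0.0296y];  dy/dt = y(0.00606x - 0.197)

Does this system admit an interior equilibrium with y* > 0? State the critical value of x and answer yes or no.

The predator equation gives dy/dt > 0 only when x > 0.197/0.00606 = 32.5.
Without the predator, x → K = 23.7. Since 23.7 < 32.5, the predator cannot invade.

Threshold x = 32.5; K < 32.5, so no, the predator goes extinct.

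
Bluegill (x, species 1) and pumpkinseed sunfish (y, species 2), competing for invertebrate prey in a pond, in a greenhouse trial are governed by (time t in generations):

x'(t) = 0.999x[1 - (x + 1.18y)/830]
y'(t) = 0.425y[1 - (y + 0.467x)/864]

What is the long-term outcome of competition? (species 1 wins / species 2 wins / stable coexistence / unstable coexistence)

species 2 excludes species 1

Compare the nullcline intercepts: K1/α12 = 830/1.18 = 703 < K2 = 864; K2/α21 = 864/0.467 = 1850 > K1 = 830.
Since the inequalities point opposite ways, species 2 can invade but species 1 cannot.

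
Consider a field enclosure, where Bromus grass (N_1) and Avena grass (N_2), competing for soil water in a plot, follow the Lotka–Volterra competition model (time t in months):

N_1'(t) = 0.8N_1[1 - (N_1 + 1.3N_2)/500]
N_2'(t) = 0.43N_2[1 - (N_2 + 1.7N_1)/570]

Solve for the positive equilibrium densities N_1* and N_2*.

N_1* ≈ 199, N_2* ≈ 231

Setting both brackets to zero gives the nullclines N_1 + 1.3N_2 = 500 and 1.7N_1 + N_2 = 570.
Substituting N_2 = 570 - 1.7N_1 into the first: N_1(1 - 1.3·1.7) = 500 - 1.3·570.
So N_1* = -241/-1.21 = 199, and then N_2* = 570 - 1.7·199 = 231.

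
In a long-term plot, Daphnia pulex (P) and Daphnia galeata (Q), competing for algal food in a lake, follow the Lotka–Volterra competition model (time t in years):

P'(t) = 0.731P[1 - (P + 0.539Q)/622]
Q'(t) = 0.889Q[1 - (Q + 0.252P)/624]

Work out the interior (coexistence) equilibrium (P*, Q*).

P* ≈ 331, Q* ≈ 541

Setting both brackets to zero gives the nullclines P + 0.539Q = 622 and 0.252P + Q = 624.
Substituting Q = 624 - 0.252P into the first: P(1 - 0.539·0.252) = 622 - 0.539·624.
So P* = 286/0.864 = 331, and then Q* = 624 - 0.252·331 = 541.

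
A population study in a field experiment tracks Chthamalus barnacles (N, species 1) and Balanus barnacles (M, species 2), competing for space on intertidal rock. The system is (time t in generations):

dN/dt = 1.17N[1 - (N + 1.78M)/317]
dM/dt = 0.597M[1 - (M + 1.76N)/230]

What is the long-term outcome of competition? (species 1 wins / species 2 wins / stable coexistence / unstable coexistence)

Compare the nullcline intercepts: K1/α12 = 317/1.78 = 178 < K2 = 230; K2/α21 = 230/1.76 = 131 < K1 = 317.
Since both are reversed, neither can invade when rare; the interior point is a saddle.

unstable coexistence (outcome depends on initial conditions)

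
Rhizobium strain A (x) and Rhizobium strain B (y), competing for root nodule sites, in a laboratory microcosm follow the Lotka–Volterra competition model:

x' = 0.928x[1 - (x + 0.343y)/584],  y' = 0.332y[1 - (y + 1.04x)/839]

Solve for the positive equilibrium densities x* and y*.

Setting both brackets to zero gives the nullclines x + 0.343y = 584 and 1.04x + y = 839.
Substituting y = 839 - 1.04x into the first: x(1 - 0.343·1.04) = 584 - 0.343·839.
So x* = 296/0.643 = 460, and then y* = 839 - 1.04·460 = 360.

x* ≈ 460, y* ≈ 360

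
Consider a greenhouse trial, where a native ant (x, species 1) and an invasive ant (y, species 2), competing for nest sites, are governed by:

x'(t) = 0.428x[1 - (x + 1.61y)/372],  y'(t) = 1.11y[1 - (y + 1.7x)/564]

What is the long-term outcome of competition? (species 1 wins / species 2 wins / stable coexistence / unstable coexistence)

Compare the nullcline intercepts: K1/α12 = 372/1.61 = 231 < K2 = 564; K2/α21 = 564/1.7 = 332 < K1 = 372.
Since both are reversed, neither can invade when rare; the interior point is a saddle.

unstable coexistence (outcome depends on initial conditions)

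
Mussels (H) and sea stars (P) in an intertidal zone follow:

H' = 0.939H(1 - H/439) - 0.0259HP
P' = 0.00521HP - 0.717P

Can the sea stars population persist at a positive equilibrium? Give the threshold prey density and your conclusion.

Threshold H = 138; K > 138, so yes, the predator persists.

The predator equation gives dP/dt > 0 only when H > 0.717/0.00521 = 138.
Without the predator, H → K = 439. Since 439 > 138, the predator can invade and persist.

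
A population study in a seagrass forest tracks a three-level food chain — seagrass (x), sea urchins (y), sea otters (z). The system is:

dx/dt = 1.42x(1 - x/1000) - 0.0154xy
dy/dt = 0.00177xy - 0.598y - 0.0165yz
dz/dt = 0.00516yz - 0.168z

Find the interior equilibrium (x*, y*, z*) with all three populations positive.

From dz/dt = 0: 0.00516y* = 0.168, so y* = 32.6.
From dx/dt = 0: 1.42(1 - x*/1000) = 0.0154·32.6, giving x* = 1000·(1 - 0.353) = 647.
From dy/dt = 0: 0.00177·647 - 0.598 = 0.0165z*, so z* = 0.547/0.0165 = 33.2.

x* ≈ 647, y* ≈ 32.6, z* ≈ 33.2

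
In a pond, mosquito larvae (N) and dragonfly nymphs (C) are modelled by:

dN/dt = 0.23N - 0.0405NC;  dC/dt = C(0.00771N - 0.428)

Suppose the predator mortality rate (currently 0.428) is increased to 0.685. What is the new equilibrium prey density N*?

At the interior fixed point, setting dC/dt = 0 with C > 0 fixes N* = (predator death rate)/(NC coefficient) — independent of the other coefficients.
With the change, N* = 0.685/0.00771 = 88.8; it rises from 55.5.

N* ≈ 88.8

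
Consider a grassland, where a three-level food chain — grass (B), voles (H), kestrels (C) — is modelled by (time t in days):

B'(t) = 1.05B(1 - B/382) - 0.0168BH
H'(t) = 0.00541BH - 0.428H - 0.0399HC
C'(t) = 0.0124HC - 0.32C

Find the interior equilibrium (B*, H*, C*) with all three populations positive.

From dC/dt = 0: 0.0124H* = 0.32, so H* = 25.8.
From dB/dt = 0: 1.05(1 - B*/382) = 0.0168·25.8, giving B* = 382·(1 - 0.413) = 224.
From dH/dt = 0: 0.00541·224 - 0.428 = 0.0399C*, so C* = 0.785/0.0399 = 19.7.

B* ≈ 224, H* ≈ 25.8, C* ≈ 19.7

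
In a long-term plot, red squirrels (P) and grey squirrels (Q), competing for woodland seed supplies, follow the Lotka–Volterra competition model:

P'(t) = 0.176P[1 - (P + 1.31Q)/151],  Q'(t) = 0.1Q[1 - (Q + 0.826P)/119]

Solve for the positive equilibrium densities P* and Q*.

Setting both brackets to zero gives the nullclines P + 1.31Q = 151 and 0.826P + Q = 119.
Substituting Q = 119 - 0.826P into the first: P(1 - 1.31·0.826) = 151 - 1.31·119.
So P* = -4.89/-0.0821 = 59.6, and then Q* = 119 - 0.826·59.6 = 69.8.

P* ≈ 59.6, Q* ≈ 69.8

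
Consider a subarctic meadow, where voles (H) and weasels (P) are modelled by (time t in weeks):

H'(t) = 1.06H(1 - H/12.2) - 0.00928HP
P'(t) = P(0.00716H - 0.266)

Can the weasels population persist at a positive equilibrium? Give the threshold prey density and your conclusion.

The predator equation gives dP/dt > 0 only when H > 0.266/0.00716 = 37.2.
Without the predator, H → K = 12.2. Since 12.2 < 37.2, the predator cannot invade.

Threshold H = 37.2; K < 37.2, so no, the predator goes extinct.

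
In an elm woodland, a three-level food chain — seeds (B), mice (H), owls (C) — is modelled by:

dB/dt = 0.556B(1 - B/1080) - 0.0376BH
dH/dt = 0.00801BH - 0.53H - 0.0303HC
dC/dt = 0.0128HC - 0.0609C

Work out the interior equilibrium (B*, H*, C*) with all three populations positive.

From dC/dt = 0: 0.0128H* = 0.0609, so H* = 4.76.
From dB/dt = 0: 0.556(1 - B*/1080) = 0.0376·4.76, giving B* = 1080·(1 - 0.322) = 733.
From dH/dt = 0: 0.00801·733 - 0.53 = 0.0303C*, so C* = 5.34/0.0303 = 176.

B* ≈ 733, H* ≈ 4.76, C* ≈ 176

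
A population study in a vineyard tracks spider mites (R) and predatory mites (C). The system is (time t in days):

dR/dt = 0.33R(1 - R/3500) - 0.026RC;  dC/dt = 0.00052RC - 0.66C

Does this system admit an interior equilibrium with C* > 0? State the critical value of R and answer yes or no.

Threshold R = 1270; K > 1270, so yes, the predator persists.

The predator equation gives dC/dt > 0 only when R > 0.66/0.00052 = 1270.
Without the predator, R → K = 3500. Since 3500 > 1270, the predator can invade and persist.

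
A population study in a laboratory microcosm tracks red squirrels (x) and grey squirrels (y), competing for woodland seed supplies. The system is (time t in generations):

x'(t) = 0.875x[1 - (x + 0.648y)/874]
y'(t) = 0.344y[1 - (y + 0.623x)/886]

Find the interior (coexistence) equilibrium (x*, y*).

x* ≈ 503, y* ≈ 573

Setting both brackets to zero gives the nullclines x + 0.648y = 874 and 0.623x + y = 886.
Substituting y = 886 - 0.623x into the first: x(1 - 0.648·0.623) = 874 - 0.648·886.
So x* = 300/0.596 = 503, and then y* = 886 - 0.623·503 = 573.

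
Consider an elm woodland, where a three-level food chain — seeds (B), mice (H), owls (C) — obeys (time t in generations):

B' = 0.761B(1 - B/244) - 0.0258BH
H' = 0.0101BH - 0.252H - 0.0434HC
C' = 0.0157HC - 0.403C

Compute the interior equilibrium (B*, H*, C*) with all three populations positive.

From dC/dt = 0: 0.0157H* = 0.403, so H* = 25.7.
From dB/dt = 0: 0.761(1 - B*/244) = 0.0258·25.7, giving B* = 244·(1 - 0.87) = 31.7.
From dH/dt = 0: 0.0101·31.7 - 0.252 = 0.0434C*, so C* = 0.0678/0.0434 = 1.56.

B* ≈ 31.7, H* ≈ 25.7, C* ≈ 1.56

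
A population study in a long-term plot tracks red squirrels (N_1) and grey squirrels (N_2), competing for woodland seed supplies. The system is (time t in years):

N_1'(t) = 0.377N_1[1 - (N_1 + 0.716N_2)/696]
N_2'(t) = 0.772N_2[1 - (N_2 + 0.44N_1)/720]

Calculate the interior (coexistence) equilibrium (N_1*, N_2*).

N_1* ≈ 263, N_2* ≈ 604

Setting both brackets to zero gives the nullclines N_1 + 0.716N_2 = 696 and 0.44N_1 + N_2 = 720.
Substituting N_2 = 720 - 0.44N_1 into the first: N_1(1 - 0.716·0.44) = 696 - 0.716·720.
So N_1* = 180/0.685 = 263, and then N_2* = 720 - 0.44·263 = 604.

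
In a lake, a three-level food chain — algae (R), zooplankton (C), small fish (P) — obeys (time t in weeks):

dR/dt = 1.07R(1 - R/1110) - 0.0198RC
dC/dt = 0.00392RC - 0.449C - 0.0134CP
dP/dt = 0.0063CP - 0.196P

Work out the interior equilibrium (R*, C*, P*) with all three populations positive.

R* ≈ 471, C* ≈ 31.1, P* ≈ 104

From dP/dt = 0: 0.0063C* = 0.196, so C* = 31.1.
From dR/dt = 0: 1.07(1 - R*/1110) = 0.0198·31.1, giving R* = 1110·(1 - 0.576) = 471.
From dC/dt = 0: 0.00392·471 - 0.449 = 0.0134P*, so P* = 1.4/0.0134 = 104.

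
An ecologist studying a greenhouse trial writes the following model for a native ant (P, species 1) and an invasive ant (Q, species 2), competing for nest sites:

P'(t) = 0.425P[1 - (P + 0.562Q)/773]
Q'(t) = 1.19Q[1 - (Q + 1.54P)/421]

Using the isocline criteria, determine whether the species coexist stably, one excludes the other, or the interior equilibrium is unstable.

species 1 excludes species 2

Compare the nullcline intercepts: K1/α12 = 773/0.562 = 1380 > K2 = 421; K2/α21 = 421/1.54 = 273 < K1 = 773.
Since the inequalities point opposite ways, species 1 can invade but species 2 cannot.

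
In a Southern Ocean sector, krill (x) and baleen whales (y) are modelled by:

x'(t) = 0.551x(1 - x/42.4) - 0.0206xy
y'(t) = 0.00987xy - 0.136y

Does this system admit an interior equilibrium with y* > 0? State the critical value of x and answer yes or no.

Threshold x = 13.8; K > 13.8, so yes, the predator persists.

The predator equation gives dy/dt > 0 only when x > 0.136/0.00987 = 13.8.
Without the predator, x → K = 42.4. Since 42.4 > 13.8, the predator can invade and persist.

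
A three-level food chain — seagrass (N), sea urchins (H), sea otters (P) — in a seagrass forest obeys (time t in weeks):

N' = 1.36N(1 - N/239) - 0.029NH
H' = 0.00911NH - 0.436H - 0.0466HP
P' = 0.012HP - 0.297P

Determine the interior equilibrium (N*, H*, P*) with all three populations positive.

From dP/dt = 0: 0.012H* = 0.297, so H* = 24.8.
From dN/dt = 0: 1.36(1 - N*/239) = 0.029·24.8, giving N* = 239·(1 - 0.528) = 113.
From dH/dt = 0: 0.00911·113 - 0.436 = 0.0466P*, so P* = 0.592/0.0466 = 12.7.

N* ≈ 113, H* ≈ 24.8, P* ≈ 12.7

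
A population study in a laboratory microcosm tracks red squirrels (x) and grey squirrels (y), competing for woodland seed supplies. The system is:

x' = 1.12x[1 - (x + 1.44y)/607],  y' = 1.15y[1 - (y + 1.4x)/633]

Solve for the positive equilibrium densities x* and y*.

Setting both brackets to zero gives the nullclines x + 1.44y = 607 and 1.4x + y = 633.
Substituting y = 633 - 1.4x into the first: x(1 - 1.44·1.4) = 607 - 1.44·633.
So x* = -305/-1.02 = 300, and then y* = 633 - 1.4·300 = 213.

x* ≈ 300, y* ≈ 213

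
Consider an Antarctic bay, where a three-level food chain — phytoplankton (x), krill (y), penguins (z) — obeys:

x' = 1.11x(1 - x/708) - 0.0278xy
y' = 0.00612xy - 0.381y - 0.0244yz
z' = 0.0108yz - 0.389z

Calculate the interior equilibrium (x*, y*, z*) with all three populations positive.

From dz/dt = 0: 0.0108y* = 0.389, so y* = 36.
From dx/dt = 0: 1.11(1 - x*/708) = 0.0278·36, giving x* = 708·(1 - 0.902) = 69.3.
From dy/dt = 0: 0.00612·69.3 - 0.381 = 0.0244z*, so z* = 0.0433/0.0244 = 1.77.

x* ≈ 69.3, y* ≈ 36, z* ≈ 1.77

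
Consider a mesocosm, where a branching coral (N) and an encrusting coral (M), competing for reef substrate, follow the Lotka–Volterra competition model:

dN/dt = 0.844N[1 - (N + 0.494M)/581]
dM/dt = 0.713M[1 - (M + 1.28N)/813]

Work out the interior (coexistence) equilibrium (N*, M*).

N* ≈ 488, M* ≈ 189

Setting both brackets to zero gives the nullclines N + 0.494M = 581 and 1.28N + M = 813.
Substituting M = 813 - 1.28N into the first: N(1 - 0.494·1.28) = 581 - 0.494·813.
So N* = 179/0.368 = 488, and then M* = 813 - 1.28·488 = 189.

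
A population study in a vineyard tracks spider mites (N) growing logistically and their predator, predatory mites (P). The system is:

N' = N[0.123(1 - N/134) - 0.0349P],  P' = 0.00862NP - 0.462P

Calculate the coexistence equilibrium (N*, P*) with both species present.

N* ≈ 53.6, P* ≈ 2.11

From dP/dt = 0 with P > 0: 0.00862N* = 0.462, so N* = 53.6.
Substitute into dN/dt = 0: 0.123(1 - 53.6/134) = 0.0349P*.
The bracket is 0.6, giving P* = 0.0738/0.0349 = 2.11.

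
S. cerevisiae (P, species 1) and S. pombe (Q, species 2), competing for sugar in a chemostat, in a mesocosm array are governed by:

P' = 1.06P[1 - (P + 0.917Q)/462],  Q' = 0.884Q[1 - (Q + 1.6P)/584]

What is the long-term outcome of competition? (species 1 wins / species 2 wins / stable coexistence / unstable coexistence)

unstable coexistence (outcome depends on initial conditions)

Compare the nullcline intercepts: K1/α12 = 462/0.917 = 504 < K2 = 584; K2/α21 = 584/1.6 = 365 < K1 = 462.
Since both are reversed, neither can invade when rare; the interior point is a saddle.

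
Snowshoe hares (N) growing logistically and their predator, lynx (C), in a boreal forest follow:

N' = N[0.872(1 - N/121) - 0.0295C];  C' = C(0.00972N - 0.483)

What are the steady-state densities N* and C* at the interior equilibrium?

N* ≈ 49.7, C* ≈ 17.4

From dC/dt = 0 with C > 0: 0.00972N* = 0.483, so N* = 49.7.
Substitute into dN/dt = 0: 0.872(1 - 49.7/121) = 0.0295C*.
The bracket is 0.589, giving C* = 0.514/0.0295 = 17.4.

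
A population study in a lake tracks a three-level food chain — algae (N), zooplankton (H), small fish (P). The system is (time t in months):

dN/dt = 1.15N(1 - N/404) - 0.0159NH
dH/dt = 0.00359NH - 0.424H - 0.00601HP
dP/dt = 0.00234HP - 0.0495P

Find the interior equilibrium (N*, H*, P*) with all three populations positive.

N* ≈ 286, H* ≈ 21.2, P* ≈ 100

From dP/dt = 0: 0.00234H* = 0.0495, so H* = 21.2.
From dN/dt = 0: 1.15(1 - N*/404) = 0.0159·21.2, giving N* = 404·(1 - 0.292) = 286.
From dH/dt = 0: 0.00359·286 - 0.424 = 0.00601P*, so P* = 0.602/0.00601 = 100.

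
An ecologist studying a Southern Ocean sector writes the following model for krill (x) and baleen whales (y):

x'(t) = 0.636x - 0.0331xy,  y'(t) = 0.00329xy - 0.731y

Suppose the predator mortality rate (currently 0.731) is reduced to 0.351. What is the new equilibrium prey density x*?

x* ≈ 107

At the interior fixed point, setting dy/dt = 0 with y > 0 fixes x* = (predator death rate)/(xy coefficient) — independent of the other coefficients.
With the change, x* = 0.351/0.00329 = 107; it falls from 222.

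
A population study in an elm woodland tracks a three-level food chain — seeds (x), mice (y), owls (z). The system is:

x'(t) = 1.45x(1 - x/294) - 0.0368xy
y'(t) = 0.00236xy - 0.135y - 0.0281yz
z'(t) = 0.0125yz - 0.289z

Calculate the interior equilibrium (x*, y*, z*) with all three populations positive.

From dz/dt = 0: 0.0125y* = 0.289, so y* = 23.1.
From dx/dt = 0: 1.45(1 - x*/294) = 0.0368·23.1, giving x* = 294·(1 - 0.587) = 121.
From dy/dt = 0: 0.00236·121 - 0.135 = 0.0281z*, so z* = 0.152/0.0281 = 5.4.

x* ≈ 121, y* ≈ 23.1, z* ≈ 5.4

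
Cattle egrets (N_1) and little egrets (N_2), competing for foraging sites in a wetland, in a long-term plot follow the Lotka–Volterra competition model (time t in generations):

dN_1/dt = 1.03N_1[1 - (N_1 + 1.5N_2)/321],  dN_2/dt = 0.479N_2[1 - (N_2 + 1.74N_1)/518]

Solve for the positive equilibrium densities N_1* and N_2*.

Setting both brackets to zero gives the nullclines N_1 + 1.5N_2 = 321 and 1.74N_1 + N_2 = 518.
Substituting N_2 = 518 - 1.74N_1 into the first: N_1(1 - 1.5·1.74) = 321 - 1.5·518.
So N_1* = -456/-1.61 = 283, and then N_2* = 518 - 1.74·283 = 25.2.

N_1* ≈ 283, N_2* ≈ 25.2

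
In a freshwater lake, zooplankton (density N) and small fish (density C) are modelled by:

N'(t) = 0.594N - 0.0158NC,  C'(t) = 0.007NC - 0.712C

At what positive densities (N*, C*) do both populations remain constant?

Set dC/dt = 0 with C > 0: 0.007N - 0.712 = 0, so N* = 0.712/0.007 = 102.
Set dN/dt = 0 with N > 0: 0.594 - 0.0158C = 0, so C* = 0.594/0.0158 = 37.6.

N* ≈ 102, C* ≈ 37.6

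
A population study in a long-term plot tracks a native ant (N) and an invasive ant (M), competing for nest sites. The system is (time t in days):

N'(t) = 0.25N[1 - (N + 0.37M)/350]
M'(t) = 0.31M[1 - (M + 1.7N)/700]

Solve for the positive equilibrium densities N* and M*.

N* ≈ 245, M* ≈ 283

Setting both brackets to zero gives the nullclines N + 0.37M = 350 and 1.7N + M = 700.
Substituting M = 700 - 1.7N into the first: N(1 - 0.37·1.7) = 350 - 0.37·700.
So N* = 91/0.371 = 245, and then M* = 700 - 1.7·245 = 283.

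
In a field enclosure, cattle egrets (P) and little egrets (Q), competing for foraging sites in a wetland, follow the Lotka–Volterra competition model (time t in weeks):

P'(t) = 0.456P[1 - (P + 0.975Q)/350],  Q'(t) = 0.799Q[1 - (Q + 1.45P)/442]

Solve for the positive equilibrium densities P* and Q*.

P* ≈ 196, Q* ≈ 158

Setting both brackets to zero gives the nullclines P + 0.975Q = 350 and 1.45P + Q = 442.
Substituting Q = 442 - 1.45P into the first: P(1 - 0.975·1.45) = 350 - 0.975·442.
So P* = -80.9/-0.414 = 196, and then Q* = 442 - 1.45·196 = 158.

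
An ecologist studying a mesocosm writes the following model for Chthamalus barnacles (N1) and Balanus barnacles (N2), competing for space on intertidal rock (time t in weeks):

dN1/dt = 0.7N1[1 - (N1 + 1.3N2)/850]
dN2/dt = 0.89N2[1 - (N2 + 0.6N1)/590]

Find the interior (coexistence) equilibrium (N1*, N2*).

N1* ≈ 377, N2* ≈ 364

Setting both brackets to zero gives the nullclines N1 + 1.3N2 = 850 and 0.6N1 + N2 = 590.
Substituting N2 = 590 - 0.6N1 into the first: N1(1 - 1.3·0.6) = 850 - 1.3·590.
So N1* = 83/0.22 = 377, and then N2* = 590 - 0.6·377 = 364.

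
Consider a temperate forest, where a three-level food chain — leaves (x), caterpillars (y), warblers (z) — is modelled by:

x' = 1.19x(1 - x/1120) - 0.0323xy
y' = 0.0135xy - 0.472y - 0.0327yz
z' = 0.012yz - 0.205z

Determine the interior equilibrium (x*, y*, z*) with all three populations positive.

x* ≈ 601, y* ≈ 17.1, z* ≈ 234

From dz/dt = 0: 0.012y* = 0.205, so y* = 17.1.
From dx/dt = 0: 1.19(1 - x*/1120) = 0.0323·17.1, giving x* = 1120·(1 - 0.464) = 601.
From dy/dt = 0: 0.0135·601 - 0.472 = 0.0327z*, so z* = 7.64/0.0327 = 234.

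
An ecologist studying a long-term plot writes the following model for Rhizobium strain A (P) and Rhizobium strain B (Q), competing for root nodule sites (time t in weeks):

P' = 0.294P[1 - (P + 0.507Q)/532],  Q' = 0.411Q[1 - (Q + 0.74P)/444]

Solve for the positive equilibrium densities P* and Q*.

Setting both brackets to zero gives the nullclines P + 0.507Q = 532 and 0.74P + Q = 444.
Substituting Q = 444 - 0.74P into the first: P(1 - 0.507·0.74) = 532 - 0.507·444.
So P* = 307/0.625 = 491, and then Q* = 444 - 0.74·491 = 80.5.

P* ≈ 491, Q* ≈ 80.5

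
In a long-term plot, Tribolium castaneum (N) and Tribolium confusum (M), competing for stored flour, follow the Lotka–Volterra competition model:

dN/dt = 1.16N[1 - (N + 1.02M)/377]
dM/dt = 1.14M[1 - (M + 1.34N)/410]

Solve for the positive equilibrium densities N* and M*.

Setting both brackets to zero gives the nullclines N + 1.02M = 377 and 1.34N + M = 410.
Substituting M = 410 - 1.34N into the first: N(1 - 1.02·1.34) = 377 - 1.02·410.
So N* = -41.2/-0.367 = 112, and then M* = 410 - 1.34·112 = 259.

N* ≈ 112, M* ≈ 259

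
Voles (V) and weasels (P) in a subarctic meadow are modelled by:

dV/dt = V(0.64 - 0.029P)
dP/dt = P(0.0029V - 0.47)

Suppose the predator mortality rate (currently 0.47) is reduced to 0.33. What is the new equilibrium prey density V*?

At the interior fixed point, setting dP/dt = 0 with P > 0 fixes V* = (predator death rate)/(VP coefficient) — independent of the other coefficients.
With the change, V* = 0.33/0.0029 = 114; it falls from 162.

V* ≈ 114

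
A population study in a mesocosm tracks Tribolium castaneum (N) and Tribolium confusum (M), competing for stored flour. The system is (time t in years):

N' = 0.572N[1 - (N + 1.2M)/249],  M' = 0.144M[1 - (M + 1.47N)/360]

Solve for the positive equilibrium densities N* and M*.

N* ≈ 240, M* ≈ 7.89

Setting both brackets to zero gives the nullclines N + 1.2M = 249 and 1.47N + M = 360.
Substituting M = 360 - 1.47N into the first: N(1 - 1.2·1.47) = 249 - 1.2·360.
So N* = -183/-0.764 = 240, and then M* = 360 - 1.47·240 = 7.89.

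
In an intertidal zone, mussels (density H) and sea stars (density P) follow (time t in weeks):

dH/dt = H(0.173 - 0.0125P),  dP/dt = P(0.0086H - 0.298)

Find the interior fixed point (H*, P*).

Set dP/dt = 0 with P > 0: 0.0086H - 0.298 = 0, so H* = 0.298/0.0086 = 34.7.
Set dH/dt = 0 with H > 0: 0.173 - 0.0125P = 0, so P* = 0.173/0.0125 = 13.8.

H* ≈ 34.7, P* ≈ 13.8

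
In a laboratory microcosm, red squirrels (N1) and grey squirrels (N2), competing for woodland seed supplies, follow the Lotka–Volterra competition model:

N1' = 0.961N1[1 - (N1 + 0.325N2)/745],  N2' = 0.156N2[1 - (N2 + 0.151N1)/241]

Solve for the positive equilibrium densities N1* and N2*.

N1* ≈ 701, N2* ≈ 135

Setting both brackets to zero gives the nullclines N1 + 0.325N2 = 745 and 0.151N1 + N2 = 241.
Substituting N2 = 241 - 0.151N1 into the first: N1(1 - 0.325·0.151) = 745 - 0.325·241.
So N1* = 667/0.951 = 701, and then N2* = 241 - 0.151·701 = 135.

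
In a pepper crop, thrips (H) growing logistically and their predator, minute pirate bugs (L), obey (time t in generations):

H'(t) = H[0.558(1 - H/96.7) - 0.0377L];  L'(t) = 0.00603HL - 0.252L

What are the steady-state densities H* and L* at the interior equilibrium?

H* ≈ 41.8, L* ≈ 8.4

From dL/dt = 0 with L > 0: 0.00603H* = 0.252, so H* = 41.8.
Substitute into dH/dt = 0: 0.558(1 - 41.8/96.7) = 0.0377L*.
The bracket is 0.568, giving L* = 0.317/0.0377 = 8.4.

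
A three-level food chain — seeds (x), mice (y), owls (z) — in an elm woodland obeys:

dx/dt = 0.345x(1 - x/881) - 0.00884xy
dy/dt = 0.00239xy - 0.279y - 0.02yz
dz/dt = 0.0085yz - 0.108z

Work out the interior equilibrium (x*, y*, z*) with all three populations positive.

x* ≈ 594, y* ≈ 12.7, z* ≈ 57.1

From dz/dt = 0: 0.0085y* = 0.108, so y* = 12.7.
From dx/dt = 0: 0.345(1 - x*/881) = 0.00884·12.7, giving x* = 881·(1 - 0.326) = 594.
From dy/dt = 0: 0.00239·594 - 0.279 = 0.02z*, so z* = 1.14/0.02 = 57.1.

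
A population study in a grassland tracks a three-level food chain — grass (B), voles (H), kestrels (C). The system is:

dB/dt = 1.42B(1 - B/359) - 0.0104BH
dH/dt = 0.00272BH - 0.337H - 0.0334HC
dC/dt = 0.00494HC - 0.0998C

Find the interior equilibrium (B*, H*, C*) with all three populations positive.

From dC/dt = 0: 0.00494H* = 0.0998, so H* = 20.2.
From dB/dt = 0: 1.42(1 - B*/359) = 0.0104·20.2, giving B* = 359·(1 - 0.148) = 306.
From dH/dt = 0: 0.00272·306 - 0.337 = 0.0334C*, so C* = 0.495/0.0334 = 14.8.

B* ≈ 306, H* ≈ 20.2, C* ≈ 14.8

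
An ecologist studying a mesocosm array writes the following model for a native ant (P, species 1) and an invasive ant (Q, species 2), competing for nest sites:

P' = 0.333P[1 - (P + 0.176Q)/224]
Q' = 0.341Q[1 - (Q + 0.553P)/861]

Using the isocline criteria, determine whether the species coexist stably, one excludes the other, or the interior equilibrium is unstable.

stable coexistence

Compare the nullcline intercepts: K1/α12 = 224/0.176 = 1270 > K2 = 861; K2/α21 = 861/0.553 = 1560 > K1 = 224.
Since both inequalities hold, each species can invade when rare, so the interior equilibrium is stable.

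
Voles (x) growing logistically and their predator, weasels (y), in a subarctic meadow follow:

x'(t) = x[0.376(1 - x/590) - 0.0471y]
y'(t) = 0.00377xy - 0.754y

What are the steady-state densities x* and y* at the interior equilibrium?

From dy/dt = 0 with y > 0: 0.00377x* = 0.754, so x* = 200.
Substitute into dx/dt = 0: 0.376(1 - 200/590) = 0.0471y*.
The bracket is 0.661, giving y* = 0.249/0.0471 = 5.28.

x* ≈ 200, y* ≈ 5.28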